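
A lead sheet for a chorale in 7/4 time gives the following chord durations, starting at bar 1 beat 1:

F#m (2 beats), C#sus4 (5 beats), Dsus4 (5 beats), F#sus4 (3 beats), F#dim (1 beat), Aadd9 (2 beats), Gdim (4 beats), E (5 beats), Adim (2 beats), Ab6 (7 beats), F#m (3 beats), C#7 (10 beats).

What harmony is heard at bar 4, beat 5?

Beat 5 of bar 4 is beat (4−1)×7 + 5 = 26 overall.
Running totals: F#m ends at 2, C#sus4 ends at 7, Dsus4 ends at 12, F#sus4 ends at 15, F#dim ends at 16, Aadd9 ends at 18, Gdim ends at 22, E ends at 27.
Beat 26 falls within E.

E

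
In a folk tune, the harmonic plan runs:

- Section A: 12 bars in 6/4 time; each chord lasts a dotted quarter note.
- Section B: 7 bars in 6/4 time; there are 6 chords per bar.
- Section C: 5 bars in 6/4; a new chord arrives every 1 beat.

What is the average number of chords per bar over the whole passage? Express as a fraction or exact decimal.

5 chords per bar

A: 12 bars of 6 beats is 72 beats; at 1.5 beats each that's 48 chords.
B: 7 bars of 6 beats is 42 beats; at 1 beat each that's 42 chords.
C: 5 bars of 6 beats is 30 beats; at 1 beat each that's 30 chords.
Overall: 120 chords over 24 bars → 120/24 = 5 chords per bar.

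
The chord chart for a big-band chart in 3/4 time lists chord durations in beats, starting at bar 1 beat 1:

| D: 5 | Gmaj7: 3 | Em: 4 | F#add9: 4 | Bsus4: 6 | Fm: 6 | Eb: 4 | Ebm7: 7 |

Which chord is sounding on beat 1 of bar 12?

Ebm7

Beat 1 of bar 12 is beat (12−1)×3 + 1 = 34 overall.
Running totals: D ends at 5, Gmaj7 ends at 8, Em ends at 12, F#add9 ends at 16, Bsus4 ends at 22, Fm ends at 28, Eb ends at 32, Ebm7 ends at 39.
Beat 34 falls within Ebm7.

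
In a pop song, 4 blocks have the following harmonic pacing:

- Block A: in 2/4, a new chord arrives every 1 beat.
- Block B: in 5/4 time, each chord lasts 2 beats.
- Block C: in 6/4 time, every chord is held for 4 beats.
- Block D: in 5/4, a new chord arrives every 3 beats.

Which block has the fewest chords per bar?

A: 2 beats/bar ÷ 1 beat/chord = 2 chords/bar.
B: 5 beats/bar ÷ 2 beats/chord = 2.5 chords/bar.
C: 6 beats/bar ÷ 4 beats/chord = 1.5 chords/bar.
D: 5 beats/bar ÷ 3 beats/chord = 5/3 chords/bar.
Slowest is C at 1.5 chords/bar.

Block C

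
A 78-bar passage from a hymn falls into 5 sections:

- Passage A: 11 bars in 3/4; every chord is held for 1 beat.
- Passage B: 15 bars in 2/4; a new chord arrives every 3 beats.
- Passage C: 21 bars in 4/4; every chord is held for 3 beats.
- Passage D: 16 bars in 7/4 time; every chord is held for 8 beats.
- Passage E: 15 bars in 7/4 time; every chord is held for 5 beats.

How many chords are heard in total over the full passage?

A: 11 bars × 3 beats = 33 beats; 1 beat/chord → 33 chords.
B: 15 bars × 2 beats = 30 beats; 3 beats/chord → 10 chords.
C: 21 bars × 4 beats = 84 beats; 3 beats/chord → 28 chords.
D: 16 bars × 7 beats = 112 beats; 8 beats/chord → 14 chords.
E: 15 bars × 7 beats = 105 beats; 5 beats/chord → 21 chords.
Total: 33 + 10 + 28 + 14 + 21 = 106.

106 chords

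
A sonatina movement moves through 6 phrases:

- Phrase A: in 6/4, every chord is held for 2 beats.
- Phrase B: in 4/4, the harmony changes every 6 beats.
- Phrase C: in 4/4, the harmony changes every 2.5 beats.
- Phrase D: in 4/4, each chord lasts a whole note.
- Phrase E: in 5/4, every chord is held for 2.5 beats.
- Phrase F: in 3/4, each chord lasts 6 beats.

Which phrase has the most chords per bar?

A: each chord is 2 beats in 6/4, so 3 per bar.
B: each chord is 6 beats in 4/4, so 2/3 per bar.
C: each chord is 2.5 beats in 4/4, so 1.6 per bar.
D: each chord is 4 beats in 4/4, so 1 per bar.
E: each chord is 2.5 beats in 5/4, so 2 per bar.
F: each chord is 6 beats in 3/4, so 0.5 per bar.
Fastest is A at 3 chords/bar.

Phrase A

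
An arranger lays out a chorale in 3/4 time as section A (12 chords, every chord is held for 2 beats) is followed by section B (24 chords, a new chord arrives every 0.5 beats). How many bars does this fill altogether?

12 bars

A: 12 × 2 = 24 beats = 8 bars.
B: 24 × 0.5 = 12 beats = 4 bars.
Total: 8 + 4 = 12 bars.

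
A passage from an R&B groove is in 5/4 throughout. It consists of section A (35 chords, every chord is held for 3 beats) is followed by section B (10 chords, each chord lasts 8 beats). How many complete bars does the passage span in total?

A: 35 × 3 = 105 beats = 21 bars.
B: 10 × 8 = 80 beats = 16 bars.
Total: 21 + 16 = 37 bars.

37 bars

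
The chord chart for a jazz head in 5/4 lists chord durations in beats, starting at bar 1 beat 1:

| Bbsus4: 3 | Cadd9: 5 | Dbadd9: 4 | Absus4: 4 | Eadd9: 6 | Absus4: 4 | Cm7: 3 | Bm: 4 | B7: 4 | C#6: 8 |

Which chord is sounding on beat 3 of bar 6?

Beat 3 of bar 6 is beat (6−1)×5 + 3 = 28 overall.
Running totals: Bbsus4 ends at 3, Cadd9 ends at 8, Dbadd9 ends at 12, Absus4 ends at 16, Eadd9 ends at 22, Absus4 ends at 26, Cm7 ends at 29.
Beat 28 falls within Cm7.

Cm7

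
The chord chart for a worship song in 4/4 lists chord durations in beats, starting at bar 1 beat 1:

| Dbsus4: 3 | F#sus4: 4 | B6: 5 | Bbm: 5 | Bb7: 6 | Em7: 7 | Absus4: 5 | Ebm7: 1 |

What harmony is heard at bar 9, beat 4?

Beat 4 of bar 9 is beat (9−1)×4 + 4 = 36 overall.
Running totals: Dbsus4 ends at 3, F#sus4 ends at 7, B6 ends at 12, Bbm ends at 17, Bb7 ends at 23, Em7 ends at 30, Absus4 ends at 35, Ebm7 ends at 36.
Beat 36 falls within Ebm7.

Ebm7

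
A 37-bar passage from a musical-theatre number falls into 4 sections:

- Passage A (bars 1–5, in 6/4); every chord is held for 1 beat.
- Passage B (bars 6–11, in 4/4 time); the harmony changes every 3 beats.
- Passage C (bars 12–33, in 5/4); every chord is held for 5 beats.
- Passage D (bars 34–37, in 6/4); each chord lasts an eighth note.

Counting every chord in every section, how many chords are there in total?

108 chords

A: 5 bars × 6 beats = 30 beats; 1 beat/chord → 30 chords.
B: 6 bars × 4 beats = 24 beats; 3 beats/chord → 8 chords.
C: 22 bars × 5 beats = 110 beats; 5 beats/chord → 22 chords.
D: 4 bars × 6 beats = 24 beats; 0.5 beats/chord → 48 chords.
Total: 30 + 8 + 22 + 48 = 108.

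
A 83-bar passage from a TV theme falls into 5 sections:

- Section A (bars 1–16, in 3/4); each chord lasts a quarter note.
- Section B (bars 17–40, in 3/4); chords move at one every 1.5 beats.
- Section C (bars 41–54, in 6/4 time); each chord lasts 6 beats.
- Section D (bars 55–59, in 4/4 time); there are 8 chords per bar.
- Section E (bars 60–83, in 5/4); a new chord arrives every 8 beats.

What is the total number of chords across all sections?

A: 16 bars × 3 beats = 48 beats; 1 beat/chord → 48 chords.
B: 24 bars × 3 beats = 72 beats; 1.5 beats/chord → 48 chords.
C: 14 bars × 6 beats = 84 beats; 6 beats/chord → 14 chords.
D: 5 bars × 4 beats = 20 beats; 0.5 beats/chord → 40 chords.
E: 24 bars × 5 beats = 120 beats; 8 beats/chord → 15 chords.
Total: 48 + 48 + 14 + 40 + 15 = 165.

165 chords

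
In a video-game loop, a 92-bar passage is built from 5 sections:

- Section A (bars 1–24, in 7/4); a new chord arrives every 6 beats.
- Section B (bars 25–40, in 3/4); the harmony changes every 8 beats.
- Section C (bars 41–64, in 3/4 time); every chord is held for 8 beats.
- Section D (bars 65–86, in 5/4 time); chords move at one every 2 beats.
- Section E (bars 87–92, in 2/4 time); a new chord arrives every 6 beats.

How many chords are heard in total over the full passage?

A has 168 beats and chords last 6 each, so 28 chords.
B has 48 beats and chords last 8 each, so 6 chords.
C has 72 beats and chords last 8 each, so 9 chords.
D has 110 beats and chords last 2 each, so 55 chords.
E has 12 beats and chords last 6 each, so 2 chords.
Total: 28 + 6 + 9 + 55 + 2 = 100.

100 chords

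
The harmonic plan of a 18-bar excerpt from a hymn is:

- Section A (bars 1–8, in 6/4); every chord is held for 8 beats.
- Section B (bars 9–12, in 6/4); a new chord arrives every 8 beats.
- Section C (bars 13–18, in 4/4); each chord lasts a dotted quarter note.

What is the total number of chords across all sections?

A: 8·6 = 48 beats, 48/8 = 6 chords.
B: 4·6 = 24 beats, 24/8 = 3 chords.
C: 6·4 = 24 beats, 24/1.5 = 16 chords.
Total: 6 + 3 + 16 = 25.

25 chords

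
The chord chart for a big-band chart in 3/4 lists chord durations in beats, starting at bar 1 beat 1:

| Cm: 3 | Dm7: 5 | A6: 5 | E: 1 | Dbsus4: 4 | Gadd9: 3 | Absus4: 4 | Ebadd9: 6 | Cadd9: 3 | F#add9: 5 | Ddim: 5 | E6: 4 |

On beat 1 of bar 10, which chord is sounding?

Ebadd9

Beat 1 of bar 10 is beat (10−1)×3 + 1 = 28 overall.
Running totals: Cm ends at 3, Dm7 ends at 8, A6 ends at 13, E ends at 14, Dbsus4 ends at 18, Gadd9 ends at 21, Absus4 ends at 25, Ebadd9 ends at 31.
Beat 28 falls within Ebadd9.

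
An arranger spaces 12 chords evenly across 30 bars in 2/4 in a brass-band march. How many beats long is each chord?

30 bars × 2 beats/bar = 60 beats total.
60 beats ÷ 12 chords = 5 beats per chord.

5 beats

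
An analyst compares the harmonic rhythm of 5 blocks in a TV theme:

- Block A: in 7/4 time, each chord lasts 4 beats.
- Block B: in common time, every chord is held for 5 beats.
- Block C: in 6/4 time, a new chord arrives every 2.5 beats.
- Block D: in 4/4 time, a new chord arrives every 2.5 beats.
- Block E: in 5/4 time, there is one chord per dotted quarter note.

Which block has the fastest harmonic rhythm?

A: 7 beats/bar ÷ 4 beats/chord = 1.75 chords/bar.
B: 4 beats/bar ÷ 5 beats/chord = 0.8 chords/bar.
C: 6 beats/bar ÷ 2.5 beats/chord = 2.4 chords/bar.
D: 4 beats/bar ÷ 2.5 beats/chord = 1.6 chords/bar.
E: 5 beats/bar ÷ 1.5 beats/chord = 10/3 chords/bar.
Fastest is E at 10/3 chords/bar.

Block E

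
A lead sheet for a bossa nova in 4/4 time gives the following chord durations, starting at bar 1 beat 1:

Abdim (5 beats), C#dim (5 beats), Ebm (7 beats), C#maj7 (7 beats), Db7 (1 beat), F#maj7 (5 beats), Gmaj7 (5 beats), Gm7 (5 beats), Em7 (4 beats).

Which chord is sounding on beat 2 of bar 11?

Beat 2 of bar 11 is beat (11−1)×4 + 2 = 42 overall.
Running totals: Abdim ends at 5, C#dim ends at 10, Ebm ends at 17, C#maj7 ends at 24, Db7 ends at 25, F#maj7 ends at 30, Gmaj7 ends at 35, Gm7 ends at 40, Em7 ends at 44.
Beat 42 falls within Em7.

Em7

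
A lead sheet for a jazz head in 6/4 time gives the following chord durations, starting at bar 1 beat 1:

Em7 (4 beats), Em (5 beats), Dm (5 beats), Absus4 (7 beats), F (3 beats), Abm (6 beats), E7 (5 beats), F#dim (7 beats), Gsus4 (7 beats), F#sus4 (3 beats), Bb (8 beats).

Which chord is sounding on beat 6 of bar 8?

Beat 6 of bar 8 is beat (8−1)×6 + 6 = 48 overall.
Running totals: Em7 ends at 4, Em ends at 9, Dm ends at 14, Absus4 ends at 21, F ends at 24, Abm ends at 30, E7 ends at 35, F#dim ends at 42, Gsus4 ends at 49.
Beat 48 falls within Gsus4.

Gsus4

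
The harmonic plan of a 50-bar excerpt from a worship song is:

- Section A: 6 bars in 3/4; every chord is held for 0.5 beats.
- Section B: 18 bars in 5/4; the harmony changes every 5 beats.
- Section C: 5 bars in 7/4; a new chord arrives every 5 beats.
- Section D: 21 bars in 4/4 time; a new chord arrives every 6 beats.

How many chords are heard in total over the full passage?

75 chords

A: 6·3 = 18 beats, 18/0.5 = 36 chords.
B: 18·5 = 90 beats, 90/5 = 18 chords.
C: 5·7 = 35 beats, 35/5 = 7 chords.
D: 21·4 = 84 beats, 84/6 = 14 chords.
Total: 36 + 18 + 7 + 14 = 75.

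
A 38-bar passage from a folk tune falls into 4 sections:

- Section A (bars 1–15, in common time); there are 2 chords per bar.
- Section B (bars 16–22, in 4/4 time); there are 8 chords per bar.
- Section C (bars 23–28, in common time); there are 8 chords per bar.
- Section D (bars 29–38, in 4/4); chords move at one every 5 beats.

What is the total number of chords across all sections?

A has 60 beats and chords last 2 each, so 30 chords.
B has 28 beats and chords last 0.5 each, so 56 chords.
C has 24 beats and chords last 0.5 each, so 48 chords.
D has 40 beats and chords last 5 each, so 8 chords.
Total: 30 + 56 + 48 + 8 = 142.

142 chords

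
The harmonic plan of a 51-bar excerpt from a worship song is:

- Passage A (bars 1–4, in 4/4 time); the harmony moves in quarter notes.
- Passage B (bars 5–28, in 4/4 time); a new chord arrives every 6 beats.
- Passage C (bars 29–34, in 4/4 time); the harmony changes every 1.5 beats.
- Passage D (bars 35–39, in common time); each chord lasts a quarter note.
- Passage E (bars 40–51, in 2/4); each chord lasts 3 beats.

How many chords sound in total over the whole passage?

76 chords

A has 16 beats and chords last 1 each, so 16 chords.
B has 96 beats and chords last 6 each, so 16 chords.
C has 24 beats and chords last 1.5 each, so 16 chords.
D has 20 beats and chords last 1 each, so 20 chords.
E has 24 beats and chords last 3 each, so 8 chords.
Total: 16 + 16 + 16 + 20 + 8 = 76.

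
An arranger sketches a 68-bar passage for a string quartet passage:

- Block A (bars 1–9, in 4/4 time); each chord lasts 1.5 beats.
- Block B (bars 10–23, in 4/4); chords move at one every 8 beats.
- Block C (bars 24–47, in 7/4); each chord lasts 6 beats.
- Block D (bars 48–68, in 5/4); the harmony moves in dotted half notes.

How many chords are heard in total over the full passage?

94 chords

A: 9 bars × 4 beats = 36 beats; 1.5 beats/chord → 24 chords.
B: 14 bars × 4 beats = 56 beats; 8 beats/chord → 7 chords.
C: 24 bars × 7 beats = 168 beats; 6 beats/chord → 28 chords.
D: 21 bars × 5 beats = 105 beats; 3 beats/chord → 35 chords.
Total: 24 + 7 + 28 + 35 = 94.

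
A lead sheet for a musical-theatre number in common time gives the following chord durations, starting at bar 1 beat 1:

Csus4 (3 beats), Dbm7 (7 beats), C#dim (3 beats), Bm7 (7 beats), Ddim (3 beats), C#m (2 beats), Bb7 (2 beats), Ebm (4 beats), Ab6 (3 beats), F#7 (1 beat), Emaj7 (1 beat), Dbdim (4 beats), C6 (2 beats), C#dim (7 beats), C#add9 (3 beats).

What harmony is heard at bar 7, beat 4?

Ebm

Beat 4 of bar 7 is beat (7−1)×4 + 4 = 28 overall.
Running totals: Csus4 ends at 3, Dbm7 ends at 10, C#dim ends at 13, Bm7 ends at 20, Ddim ends at 23, C#m ends at 25, Bb7 ends at 27, Ebm ends at 31.
Beat 28 falls within Ebm.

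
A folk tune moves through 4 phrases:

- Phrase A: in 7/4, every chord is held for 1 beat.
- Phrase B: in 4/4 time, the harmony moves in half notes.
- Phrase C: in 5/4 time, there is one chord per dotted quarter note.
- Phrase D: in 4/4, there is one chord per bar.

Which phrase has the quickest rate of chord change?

A: each chord is 1 beat in 7/4, so 7 per bar.
B: each chord is 2 beats in 4/4, so 2 per bar.
C: each chord is 1.5 beats in 5/4, so 10/3 per bar.
D: each chord is 4 beats in 4/4, so 1 per bar.
Fastest is A at 7 chords/bar.

Phrase A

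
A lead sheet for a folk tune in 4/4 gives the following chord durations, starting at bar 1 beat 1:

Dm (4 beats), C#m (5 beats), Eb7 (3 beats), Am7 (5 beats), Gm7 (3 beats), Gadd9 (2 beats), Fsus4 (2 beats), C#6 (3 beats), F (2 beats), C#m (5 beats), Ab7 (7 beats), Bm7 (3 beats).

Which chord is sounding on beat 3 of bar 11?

Bm7

Beat 3 of bar 11 is beat (11−1)×4 + 3 = 43 overall.
Running totals: Dm ends at 4, C#m ends at 9, Eb7 ends at 12, Am7 ends at 17, Gm7 ends at 20, Gadd9 ends at 22, Fsus4 ends at 24, C#6 ends at 27, F ends at 29, C#m ends at 34, Ab7 ends at 41, Bm7 ends at 44.
Beat 43 falls within Bm7.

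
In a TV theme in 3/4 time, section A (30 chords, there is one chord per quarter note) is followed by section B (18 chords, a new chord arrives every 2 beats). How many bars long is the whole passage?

A: 30 × 1 = 30 beats = 10 bars.
B: 18 × 2 = 36 beats = 12 bars.
Total: 10 + 12 = 22 bars.

22 bars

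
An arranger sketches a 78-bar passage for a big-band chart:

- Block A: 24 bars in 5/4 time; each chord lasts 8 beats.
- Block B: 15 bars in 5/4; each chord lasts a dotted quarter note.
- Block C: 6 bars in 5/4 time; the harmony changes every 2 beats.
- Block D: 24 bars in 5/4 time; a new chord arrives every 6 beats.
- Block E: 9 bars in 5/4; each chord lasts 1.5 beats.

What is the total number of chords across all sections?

130 chords

A: 24·5 = 120 beats, 120/8 = 15 chords.
B: 15·5 = 75 beats, 75/1.5 = 50 chords.
C: 6·5 = 30 beats, 30/2 = 15 chords.
D: 24·5 = 120 beats, 120/6 = 20 chords.
E: 9·5 = 45 beats, 45/1.5 = 30 chords.
Total: 15 + 50 + 15 + 20 + 30 = 130.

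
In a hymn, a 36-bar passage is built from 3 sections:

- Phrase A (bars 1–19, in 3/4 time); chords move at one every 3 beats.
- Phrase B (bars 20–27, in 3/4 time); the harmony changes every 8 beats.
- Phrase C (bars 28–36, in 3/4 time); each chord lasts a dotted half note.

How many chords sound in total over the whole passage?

A: 19 bars × 3 beats = 57 beats; 3 beats/chord → 19 chords.
B: 8 bars × 3 beats = 24 beats; 8 beats/chord → 3 chords.
C: 9 bars × 3 beats = 27 beats; 3 beats/chord → 9 chords.
Total: 19 + 3 + 9 = 31.

31 chords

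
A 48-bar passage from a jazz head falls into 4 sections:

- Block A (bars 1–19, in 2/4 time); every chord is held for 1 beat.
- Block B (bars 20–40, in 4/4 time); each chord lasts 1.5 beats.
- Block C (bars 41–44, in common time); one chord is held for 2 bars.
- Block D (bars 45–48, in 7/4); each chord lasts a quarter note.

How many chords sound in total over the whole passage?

124 chords

A: 19·2 = 38 beats, 38/1 = 38 chords.
B: 21·4 = 84 beats, 84/1.5 = 56 chords.
C: 4·4 = 16 beats, 16/8 = 2 chords.
D: 4·7 = 28 beats, 28/1 = 28 chords.
Total: 38 + 56 + 2 + 28 = 124.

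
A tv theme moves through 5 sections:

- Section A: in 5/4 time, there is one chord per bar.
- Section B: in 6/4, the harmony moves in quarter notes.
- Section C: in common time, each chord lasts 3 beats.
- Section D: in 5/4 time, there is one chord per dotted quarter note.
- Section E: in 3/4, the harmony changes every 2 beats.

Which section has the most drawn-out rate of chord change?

A: each chord is 5 beats in 5/4, so 1 per bar.
B: each chord is 1 beat in 6/4, so 6 per bar.
C: each chord is 3 beats in 4/4, so 4/3 per bar.
D: each chord is 1.5 beats in 5/4, so 10/3 per bar.
E: each chord is 2 beats in 3/4, so 1.5 per bar.
Slowest is A at 1 chords/bar.

Section A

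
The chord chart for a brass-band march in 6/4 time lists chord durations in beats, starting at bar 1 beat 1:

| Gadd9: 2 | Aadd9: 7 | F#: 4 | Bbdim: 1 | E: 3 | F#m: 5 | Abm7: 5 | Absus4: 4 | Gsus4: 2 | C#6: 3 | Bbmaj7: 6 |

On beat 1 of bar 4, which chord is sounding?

F#m

Beat 1 of bar 4 is beat (4−1)×6 + 1 = 19 overall.
Running totals: Gadd9 ends at 2, Aadd9 ends at 9, F# ends at 13, Bbdim ends at 14, E ends at 17, F#m ends at 22.
Beat 19 falls within F#m.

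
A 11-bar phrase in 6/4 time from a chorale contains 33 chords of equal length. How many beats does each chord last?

2 beats

11 bars × 6 beats/bar = 66 beats total.
66 beats ÷ 33 chords = 2 beats per chord.
(That is a half note.)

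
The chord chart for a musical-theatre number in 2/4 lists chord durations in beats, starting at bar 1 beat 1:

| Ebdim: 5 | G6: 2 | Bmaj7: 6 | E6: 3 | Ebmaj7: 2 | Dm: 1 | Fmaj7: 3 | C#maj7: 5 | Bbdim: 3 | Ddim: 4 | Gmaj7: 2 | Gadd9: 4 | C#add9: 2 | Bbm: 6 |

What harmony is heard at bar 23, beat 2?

Bbm

Beat 2 of bar 23 is beat (23−1)×2 + 2 = 46 overall.
Running totals: Ebdim ends at 5, G6 ends at 7, Bmaj7 ends at 13, E6 ends at 16, Ebmaj7 ends at 18, Dm ends at 19, Fmaj7 ends at 22, C#maj7 ends at 27, Bbdim ends at 30, Ddim ends at 34, Gmaj7 ends at 36, Gadd9 ends at 40, C#add9 ends at 42, Bbm ends at 48.
Beat 46 falls within Bbm.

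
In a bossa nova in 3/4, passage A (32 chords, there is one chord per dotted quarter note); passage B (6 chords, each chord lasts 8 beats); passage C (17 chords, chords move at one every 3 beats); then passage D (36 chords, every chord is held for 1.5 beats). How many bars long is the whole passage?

67 bars

A: 32 × 1.5 = 48 beats = 16 bars.
B: 6 × 8 = 48 beats = 16 bars.
C: 17 × 3 = 51 beats = 17 bars.
D: 36 × 1.5 = 54 beats = 18 bars.
Total: 16 + 16 + 17 + 18 = 67 bars.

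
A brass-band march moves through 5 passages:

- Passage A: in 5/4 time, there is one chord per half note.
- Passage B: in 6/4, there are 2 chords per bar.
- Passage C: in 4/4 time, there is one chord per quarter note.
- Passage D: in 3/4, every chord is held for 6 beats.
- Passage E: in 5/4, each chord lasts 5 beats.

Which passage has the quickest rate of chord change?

Passage C

A: 5 beats/bar ÷ 2 beats/chord = 2.5 chords/bar.
B: 6 beats/bar ÷ 3 beats/chord = 2 chords/bar.
C: 4 beats/bar ÷ 1 beat/chord = 4 chords/bar.
D: 3 beats/bar ÷ 6 beats/chord = 0.5 chords/bar.
E: 5 beats/bar ÷ 5 beats/chord = 1 chord/bar.
Fastest is C at 4 chords/bar.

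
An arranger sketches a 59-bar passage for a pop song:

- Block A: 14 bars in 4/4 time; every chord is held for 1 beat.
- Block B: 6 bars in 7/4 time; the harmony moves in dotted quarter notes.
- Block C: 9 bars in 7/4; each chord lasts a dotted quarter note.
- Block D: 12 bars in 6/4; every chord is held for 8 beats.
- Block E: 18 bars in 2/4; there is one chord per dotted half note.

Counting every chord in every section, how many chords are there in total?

A: 14·4 = 56 beats, 56/1 = 56 chords.
B: 6·7 = 42 beats, 42/1.5 = 28 chords.
C: 9·7 = 63 beats, 63/1.5 = 42 chords.
D: 12·6 = 72 beats, 72/8 = 9 chords.
E: 18·2 = 36 beats, 36/3 = 12 chords.
Total: 56 + 28 + 42 + 9 + 12 = 147.

147 chords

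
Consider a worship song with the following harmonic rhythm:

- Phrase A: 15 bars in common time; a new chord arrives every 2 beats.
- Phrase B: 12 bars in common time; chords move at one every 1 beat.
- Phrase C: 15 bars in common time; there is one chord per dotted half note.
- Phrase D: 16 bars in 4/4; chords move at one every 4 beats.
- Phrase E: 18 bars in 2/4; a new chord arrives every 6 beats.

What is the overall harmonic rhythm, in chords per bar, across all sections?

A: 15 × 4 = 60 beats ÷ 2 = 30 chords.
B: 12 × 4 = 48 beats ÷ 1 = 48 chords.
C: 15 × 4 = 60 beats ÷ 3 = 20 chords.
D: 16 × 4 = 64 beats ÷ 4 = 16 chords.
E: 18 × 2 = 36 beats ÷ 6 = 6 chords.
Overall: 120 chords over 76 bars → 120/76 = 30/19 chords per bar.

30/19 chords per bar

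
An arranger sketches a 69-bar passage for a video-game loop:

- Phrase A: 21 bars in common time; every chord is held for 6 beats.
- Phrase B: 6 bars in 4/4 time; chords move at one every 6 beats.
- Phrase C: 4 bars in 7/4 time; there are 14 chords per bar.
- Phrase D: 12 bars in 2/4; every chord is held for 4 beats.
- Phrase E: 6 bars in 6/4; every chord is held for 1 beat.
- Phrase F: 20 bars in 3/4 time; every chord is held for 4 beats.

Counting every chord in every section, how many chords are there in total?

A: 21 bars × 4 beats = 84 beats; 6 beats/chord → 14 chords.
B: 6 bars × 4 beats = 24 beats; 6 beats/chord → 4 chords.
C: 4 bars × 7 beats = 28 beats; 0.5 beats/chord → 56 chords.
D: 12 bars × 2 beats = 24 beats; 4 beats/chord → 6 chords.
E: 6 bars × 6 beats = 36 beats; 1 beat/chord → 36 chords.
F: 20 bars × 3 beats = 60 beats; 4 beats/chord → 15 chords.
Total: 14 + 4 + 56 + 6 + 36 + 15 = 131.

131 chords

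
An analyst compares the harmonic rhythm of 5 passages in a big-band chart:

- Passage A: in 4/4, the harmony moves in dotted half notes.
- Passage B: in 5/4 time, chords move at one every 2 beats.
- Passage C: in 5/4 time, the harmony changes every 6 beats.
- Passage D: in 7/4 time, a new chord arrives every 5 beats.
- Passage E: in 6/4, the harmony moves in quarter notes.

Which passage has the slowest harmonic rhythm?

A: 4/3 = 4/3 chords/bar.
B: 5/2 = 2.5 chords/bar.
C: 5/6 = 5/6 chords/bar.
D: 7/5 = 1.4 chords/bar.
E: 6/1 = 6 chords/bar.
Slowest is C at 5/6 chords/bar.

Passage C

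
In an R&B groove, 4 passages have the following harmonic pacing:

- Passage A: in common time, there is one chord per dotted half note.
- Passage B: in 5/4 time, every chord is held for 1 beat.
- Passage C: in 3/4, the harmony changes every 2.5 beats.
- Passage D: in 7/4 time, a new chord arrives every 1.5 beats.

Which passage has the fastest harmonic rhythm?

A: each chord is 3 beats in 4/4, so 4/3 per bar.
B: each chord is 1 beat in 5/4, so 5 per bar.
C: each chord is 2.5 beats in 3/4, so 1.2 per bar.
D: each chord is 1.5 beats in 7/4, so 14/3 per bar.
Fastest is B at 5 chords/bar.

Passage B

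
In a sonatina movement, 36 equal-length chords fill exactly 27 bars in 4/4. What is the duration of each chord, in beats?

3 beats

27 bars × 4 beats/bar = 108 beats total.
108 beats ÷ 36 chords = 3 beats per chord.
(That is a dotted half note.)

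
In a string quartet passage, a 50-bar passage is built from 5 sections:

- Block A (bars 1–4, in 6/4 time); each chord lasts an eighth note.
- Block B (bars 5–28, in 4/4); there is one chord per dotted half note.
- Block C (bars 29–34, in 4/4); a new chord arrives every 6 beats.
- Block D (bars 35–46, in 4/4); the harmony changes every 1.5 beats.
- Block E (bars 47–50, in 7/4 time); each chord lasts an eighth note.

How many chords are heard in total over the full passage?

A has 24 beats and chords last 0.5 each, so 48 chords.
B has 96 beats and chords last 3 each, so 32 chords.
C has 24 beats and chords last 6 each, so 4 chords.
D has 48 beats and chords last 1.5 each, so 32 chords.
E has 28 beats and chords last 0.5 each, so 56 chords.
Total: 48 + 32 + 4 + 32 + 56 = 172.

172 chords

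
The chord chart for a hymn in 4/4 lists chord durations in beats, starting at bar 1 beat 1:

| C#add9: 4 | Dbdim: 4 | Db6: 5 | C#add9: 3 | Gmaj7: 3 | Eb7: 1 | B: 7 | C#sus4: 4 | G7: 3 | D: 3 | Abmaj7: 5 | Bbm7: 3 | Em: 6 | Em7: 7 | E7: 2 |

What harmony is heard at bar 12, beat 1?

Bbm7

Beat 1 of bar 12 is beat (12−1)×4 + 1 = 45 overall.
Running totals: C#add9 ends at 4, Dbdim ends at 8, Db6 ends at 13, C#add9 ends at 16, Gmaj7 ends at 19, Eb7 ends at 20, B ends at 27, C#sus4 ends at 31, G7 ends at 34, D ends at 37, Abmaj7 ends at 42, Bbm7 ends at 45.
Beat 45 falls within Bbm7.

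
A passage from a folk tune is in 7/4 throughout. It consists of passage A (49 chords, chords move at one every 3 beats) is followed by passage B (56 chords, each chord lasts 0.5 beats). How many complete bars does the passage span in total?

25 bars

A: 49 × 3 = 147 beats = 21 bars.
B: 56 × 0.5 = 28 beats = 4 bars.
Total: 21 + 4 = 25 bars.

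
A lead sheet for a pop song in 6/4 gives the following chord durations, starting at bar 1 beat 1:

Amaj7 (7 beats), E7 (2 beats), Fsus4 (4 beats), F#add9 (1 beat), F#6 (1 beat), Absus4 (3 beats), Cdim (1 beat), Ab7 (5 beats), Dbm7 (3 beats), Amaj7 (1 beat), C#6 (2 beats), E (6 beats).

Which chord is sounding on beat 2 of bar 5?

Dbm7

Beat 2 of bar 5 is beat (5−1)×6 + 2 = 26 overall.
Running totals: Amaj7 ends at 7, E7 ends at 9, Fsus4 ends at 13, F#add9 ends at 14, F#6 ends at 15, Absus4 ends at 18, Cdim ends at 19, Ab7 ends at 24, Dbm7 ends at 27.
Beat 26 falls within Dbm7.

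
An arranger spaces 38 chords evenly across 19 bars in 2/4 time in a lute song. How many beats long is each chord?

19 bars × 2 beats/bar = 38 beats total.
38 beats ÷ 38 chords = 1 beats per chord.
(That is a quarter note.)

1 beat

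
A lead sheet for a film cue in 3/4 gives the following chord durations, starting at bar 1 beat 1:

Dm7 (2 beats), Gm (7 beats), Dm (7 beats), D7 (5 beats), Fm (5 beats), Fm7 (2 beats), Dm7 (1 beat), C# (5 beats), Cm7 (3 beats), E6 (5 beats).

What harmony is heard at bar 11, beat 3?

Beat 3 of bar 11 is beat (11−1)×3 + 3 = 33 overall.
Running totals: Dm7 ends at 2, Gm ends at 9, Dm ends at 16, D7 ends at 21, Fm ends at 26, Fm7 ends at 28, Dm7 ends at 29, C# ends at 34.
Beat 33 falls within C#.

C#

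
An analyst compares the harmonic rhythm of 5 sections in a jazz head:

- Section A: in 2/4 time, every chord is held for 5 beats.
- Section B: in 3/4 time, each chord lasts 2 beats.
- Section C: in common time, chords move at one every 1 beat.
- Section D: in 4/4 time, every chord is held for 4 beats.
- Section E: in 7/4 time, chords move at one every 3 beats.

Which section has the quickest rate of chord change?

A: each chord is 5 beats in 2/4, so 0.4 per bar.
B: each chord is 2 beats in 3/4, so 1.5 per bar.
C: each chord is 1 beat in 4/4, so 4 per bar.
D: each chord is 4 beats in 4/4, so 1 per bar.
E: each chord is 3 beats in 7/4, so 7/3 per bar.
Fastest is C at 4 chords/bar.

Section C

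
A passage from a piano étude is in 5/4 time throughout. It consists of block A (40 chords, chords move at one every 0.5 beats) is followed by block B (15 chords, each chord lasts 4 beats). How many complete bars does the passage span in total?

A: 40 × 0.5 = 20 beats = 4 bars.
B: 15 × 4 = 60 beats = 12 bars.
Total: 4 + 12 = 16 bars.

16 bars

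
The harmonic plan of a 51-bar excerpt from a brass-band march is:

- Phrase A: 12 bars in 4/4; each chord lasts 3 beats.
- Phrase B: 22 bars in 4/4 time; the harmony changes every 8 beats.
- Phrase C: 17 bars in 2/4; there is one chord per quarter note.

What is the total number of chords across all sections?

61 chords

A: 12 bars × 4 beats = 48 beats; 3 beats/chord → 16 chords.
B: 22 bars × 4 beats = 88 beats; 8 beats/chord → 11 chords.
C: 17 bars × 2 beats = 34 beats; 1 beat/chord → 34 chords.
Total: 16 + 11 + 34 = 61.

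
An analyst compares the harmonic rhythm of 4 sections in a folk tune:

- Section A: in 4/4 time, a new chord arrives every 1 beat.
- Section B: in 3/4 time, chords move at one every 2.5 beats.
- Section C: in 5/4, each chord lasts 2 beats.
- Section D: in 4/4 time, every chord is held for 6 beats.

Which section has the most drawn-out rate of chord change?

A: 4/1 = 4 chords/bar.
B: 3/2.5 = 1.2 chords/bar.
C: 5/2 = 2.5 chords/bar.
D: 4/6 = 2/3 chords/bar.
Slowest is D at 2/3 chords/bar.

Section D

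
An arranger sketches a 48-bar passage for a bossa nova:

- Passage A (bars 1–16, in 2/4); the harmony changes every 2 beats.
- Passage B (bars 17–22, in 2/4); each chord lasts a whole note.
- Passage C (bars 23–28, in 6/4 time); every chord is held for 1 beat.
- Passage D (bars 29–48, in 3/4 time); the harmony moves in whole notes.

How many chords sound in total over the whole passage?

70 chords

A: 16·2 = 32 beats, 32/2 = 16 chords.
B: 6·2 = 12 beats, 12/4 = 3 chords.
C: 6·6 = 36 beats, 36/1 = 36 chords.
D: 20·3 = 60 beats, 60/4 = 15 chords.
Total: 16 + 3 + 36 + 15 = 70.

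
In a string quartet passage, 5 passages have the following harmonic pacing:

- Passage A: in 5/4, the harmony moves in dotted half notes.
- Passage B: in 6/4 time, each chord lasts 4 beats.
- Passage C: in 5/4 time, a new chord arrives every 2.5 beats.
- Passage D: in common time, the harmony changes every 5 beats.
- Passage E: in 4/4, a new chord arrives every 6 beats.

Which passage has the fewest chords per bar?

A: 5 beats/bar ÷ 3 beats/chord = 5/3 chords/bar.
B: 6 beats/bar ÷ 4 beats/chord = 1.5 chords/bar.
C: 5 beats/bar ÷ 2.5 beats/chord = 2 chords/bar.
D: 4 beats/bar ÷ 5 beats/chord = 0.8 chords/bar.
E: 4 beats/bar ÷ 6 beats/chord = 2/3 chords/bar.
Slowest is E at 2/3 chords/bar.

Passage E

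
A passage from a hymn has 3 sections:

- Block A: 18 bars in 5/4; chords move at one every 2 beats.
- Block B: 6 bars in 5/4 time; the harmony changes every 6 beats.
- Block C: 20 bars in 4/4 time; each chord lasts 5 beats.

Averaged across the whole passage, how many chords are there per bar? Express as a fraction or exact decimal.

A: 18 × 5 = 90 beats ÷ 2 = 45 chords.
B: 6 × 5 = 30 beats ÷ 6 = 5 chords.
C: 20 × 4 = 80 beats ÷ 5 = 16 chords.
Overall: 66 chords over 44 bars → 66/44 = 1.5 chords per bar.

1.5 chords per bar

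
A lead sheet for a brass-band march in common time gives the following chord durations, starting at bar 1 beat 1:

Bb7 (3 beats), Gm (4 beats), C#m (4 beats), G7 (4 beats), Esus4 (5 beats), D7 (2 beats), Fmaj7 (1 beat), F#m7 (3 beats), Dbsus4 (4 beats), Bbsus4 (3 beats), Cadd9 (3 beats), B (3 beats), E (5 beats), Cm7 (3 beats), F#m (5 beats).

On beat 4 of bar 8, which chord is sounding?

Beat 4 of bar 8 is beat (8−1)×4 + 4 = 32 overall.
Running totals: Bb7 ends at 3, Gm ends at 7, C#m ends at 11, G7 ends at 15, Esus4 ends at 20, D7 ends at 22, Fmaj7 ends at 23, F#m7 ends at 26, Dbsus4 ends at 30, Bbsus4 ends at 33.
Beat 32 falls within Bbsus4.

Bbsus4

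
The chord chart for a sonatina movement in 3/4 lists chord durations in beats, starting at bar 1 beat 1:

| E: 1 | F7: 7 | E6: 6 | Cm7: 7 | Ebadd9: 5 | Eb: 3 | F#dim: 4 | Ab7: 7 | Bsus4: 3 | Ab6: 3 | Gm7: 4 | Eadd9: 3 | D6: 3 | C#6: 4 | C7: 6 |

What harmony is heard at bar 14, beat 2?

Beat 2 of bar 14 is beat (14−1)×3 + 2 = 41 overall.
Running totals: E ends at 1, F7 ends at 8, E6 ends at 14, Cm7 ends at 21, Ebadd9 ends at 26, Eb ends at 29, F#dim ends at 33, Ab7 ends at 40, Bsus4 ends at 43.
Beat 41 falls within Bsus4.

Bsus4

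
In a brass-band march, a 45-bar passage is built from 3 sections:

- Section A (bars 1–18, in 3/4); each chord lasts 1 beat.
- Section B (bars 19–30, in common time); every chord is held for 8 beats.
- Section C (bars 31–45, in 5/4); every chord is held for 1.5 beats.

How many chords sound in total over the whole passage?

110 chords

A has 54 beats and chords last 1 each, so 54 chords.
B has 48 beats and chords last 8 each, so 6 chords.
C has 75 beats and chords last 1.5 each, so 50 chords.
Total: 54 + 6 + 50 = 110.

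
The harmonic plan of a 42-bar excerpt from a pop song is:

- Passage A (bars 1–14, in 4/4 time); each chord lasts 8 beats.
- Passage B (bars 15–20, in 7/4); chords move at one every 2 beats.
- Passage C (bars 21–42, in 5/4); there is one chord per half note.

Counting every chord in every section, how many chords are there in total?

83 chords

A has 56 beats and chords last 8 each, so 7 chords.
B has 42 beats and chords last 2 each, so 21 chords.
C has 110 beats and chords last 2 each, so 55 chords.
Total: 7 + 21 + 55 = 83.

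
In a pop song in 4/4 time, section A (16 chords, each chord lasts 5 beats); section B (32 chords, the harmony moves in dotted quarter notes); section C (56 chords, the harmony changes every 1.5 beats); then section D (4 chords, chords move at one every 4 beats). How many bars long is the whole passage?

A: 16 × 5 = 80 beats = 20 bars.
B: 32 × 1.5 = 48 beats = 12 bars.
C: 56 × 1.5 = 84 beats = 21 bars.
D: 4 × 4 = 16 beats = 4 bars.
Total: 20 + 12 + 21 + 4 = 57 bars.

57 bars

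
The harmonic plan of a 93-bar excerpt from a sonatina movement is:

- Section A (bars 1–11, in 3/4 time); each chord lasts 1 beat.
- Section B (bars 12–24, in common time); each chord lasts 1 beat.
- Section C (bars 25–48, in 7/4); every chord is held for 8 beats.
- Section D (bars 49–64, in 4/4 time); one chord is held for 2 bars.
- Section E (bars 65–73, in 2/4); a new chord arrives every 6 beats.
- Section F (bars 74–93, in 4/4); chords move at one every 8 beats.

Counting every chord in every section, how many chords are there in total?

A: 11·3 = 33 beats, 33/1 = 33 chords.
B: 13·4 = 52 beats, 52/1 = 52 chords.
C: 24·7 = 168 beats, 168/8 = 21 chords.
D: 16·4 = 64 beats, 64/8 = 8 chords.
E: 9·2 = 18 beats, 18/6 = 3 chords.
F: 20·4 = 80 beats, 80/8 = 10 chords.
Total: 33 + 52 + 21 + 8 + 3 + 10 = 127.

127 chords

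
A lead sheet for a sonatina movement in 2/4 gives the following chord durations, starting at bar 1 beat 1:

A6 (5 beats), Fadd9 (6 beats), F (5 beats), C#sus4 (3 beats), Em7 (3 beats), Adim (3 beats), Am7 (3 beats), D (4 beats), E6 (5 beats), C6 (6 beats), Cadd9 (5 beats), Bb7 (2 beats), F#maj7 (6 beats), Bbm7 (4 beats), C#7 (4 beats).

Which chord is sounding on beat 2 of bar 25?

Beat 2 of bar 25 is beat (25−1)×2 + 2 = 50 overall.
Running totals: A6 ends at 5, Fadd9 ends at 11, F ends at 16, C#sus4 ends at 19, Em7 ends at 22, Adim ends at 25, Am7 ends at 28, D ends at 32, E6 ends at 37, C6 ends at 43, Cadd9 ends at 48, Bb7 ends at 50.
Beat 50 falls within Bb7.

Bb7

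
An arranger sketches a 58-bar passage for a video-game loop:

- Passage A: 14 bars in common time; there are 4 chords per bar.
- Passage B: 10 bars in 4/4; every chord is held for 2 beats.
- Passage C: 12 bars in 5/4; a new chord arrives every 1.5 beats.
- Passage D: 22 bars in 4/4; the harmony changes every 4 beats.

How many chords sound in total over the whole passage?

138 chords

A: 14·4 = 56 beats, 56/1 = 56 chords.
B: 10·4 = 40 beats, 40/2 = 20 chords.
C: 12·5 = 60 beats, 60/1.5 = 40 chords.
D: 22·4 = 88 beats, 88/4 = 22 chords.
Total: 56 + 20 + 40 + 22 = 138.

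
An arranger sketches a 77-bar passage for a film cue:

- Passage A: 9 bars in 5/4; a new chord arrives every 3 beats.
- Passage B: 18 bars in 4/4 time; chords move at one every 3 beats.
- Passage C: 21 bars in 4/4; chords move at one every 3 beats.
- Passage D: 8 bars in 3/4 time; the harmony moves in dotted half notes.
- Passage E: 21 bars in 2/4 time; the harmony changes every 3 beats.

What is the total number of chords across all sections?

A: 9 bars × 5 beats = 45 beats; 3 beats/chord → 15 chords.
B: 18 bars × 4 beats = 72 beats; 3 beats/chord → 24 chords.
C: 21 bars × 4 beats = 84 beats; 3 beats/chord → 28 chords.
D: 8 bars × 3 beats = 24 beats; 3 beats/chord → 8 chords.
E: 21 bars × 2 beats = 42 beats; 3 beats/chord → 14 chords.
Total: 15 + 24 + 28 + 8 + 14 = 89.

89 chords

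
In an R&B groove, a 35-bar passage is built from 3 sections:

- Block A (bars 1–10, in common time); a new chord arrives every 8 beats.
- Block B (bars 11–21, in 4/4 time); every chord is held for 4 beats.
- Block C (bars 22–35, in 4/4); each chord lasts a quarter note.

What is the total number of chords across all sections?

A: 10 bars × 4 beats = 40 beats; 8 beats/chord → 5 chords.
B: 11 bars × 4 beats = 44 beats; 4 beats/chord → 11 chords.
C: 14 bars × 4 beats = 56 beats; 1 beat/chord → 56 chords.
Total: 5 + 11 + 56 = 72.

72 chords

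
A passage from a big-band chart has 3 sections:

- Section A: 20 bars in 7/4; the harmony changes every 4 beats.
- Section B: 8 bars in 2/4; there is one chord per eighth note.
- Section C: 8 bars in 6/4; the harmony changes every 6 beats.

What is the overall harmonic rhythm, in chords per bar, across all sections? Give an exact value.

A: 20 bars of 7 beats is 140 beats; at 4 beats each that's 35 chords.
B: 8 bars of 2 beats is 16 beats; at 0.5 beats each that's 32 chords.
C: 8 bars of 6 beats is 48 beats; at 6 beats each that's 8 chords.
Overall: 75 chords over 36 bars → 75/36 = 25/12 chords per bar.

25/12 chords per bar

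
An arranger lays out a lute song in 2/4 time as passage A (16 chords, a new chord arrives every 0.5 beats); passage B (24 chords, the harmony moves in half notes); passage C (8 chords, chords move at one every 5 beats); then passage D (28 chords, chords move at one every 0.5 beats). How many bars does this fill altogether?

A: 16 × 0.5 = 8 beats = 4 bars.
B: 24 × 2 = 48 beats = 24 bars.
C: 8 × 5 = 40 beats = 20 bars.
D: 28 × 0.5 = 14 beats = 7 bars.
Total: 4 + 24 + 20 + 7 = 55 bars.

55 bars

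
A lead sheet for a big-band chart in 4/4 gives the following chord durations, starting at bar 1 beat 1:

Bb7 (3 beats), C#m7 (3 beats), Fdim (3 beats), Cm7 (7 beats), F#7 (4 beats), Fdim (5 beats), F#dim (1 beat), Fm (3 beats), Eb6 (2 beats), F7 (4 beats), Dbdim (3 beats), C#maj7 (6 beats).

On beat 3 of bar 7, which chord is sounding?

Fm

Beat 3 of bar 7 is beat (7−1)×4 + 3 = 27 overall.
Running totals: Bb7 ends at 3, C#m7 ends at 6, Fdim ends at 9, Cm7 ends at 16, F#7 ends at 20, Fdim ends at 25, F#dim ends at 26, Fm ends at 29.
Beat 27 falls within Fm.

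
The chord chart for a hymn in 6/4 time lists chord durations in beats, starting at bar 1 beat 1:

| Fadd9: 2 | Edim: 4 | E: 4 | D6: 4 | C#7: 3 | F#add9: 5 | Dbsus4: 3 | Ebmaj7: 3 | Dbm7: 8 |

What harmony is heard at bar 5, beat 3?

Ebmaj7

Beat 3 of bar 5 is beat (5−1)×6 + 3 = 27 overall.
Running totals: Fadd9 ends at 2, Edim ends at 6, E ends at 10, D6 ends at 14, C#7 ends at 17, F#add9 ends at 22, Dbsus4 ends at 25, Ebmaj7 ends at 28.
Beat 27 falls within Ebmaj7.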